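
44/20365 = 44/20365 = 0.00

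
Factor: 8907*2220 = 19773540  =  2^2 * 3^2*5^1*37^1*2969^1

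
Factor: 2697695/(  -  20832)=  - 385385/2976 = - 2^( - 5)*3^( - 1)*5^1*7^2 * 11^2 *13^1*31^( - 1)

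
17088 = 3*5696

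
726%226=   48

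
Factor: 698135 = 5^1  *  139627^1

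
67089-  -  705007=772096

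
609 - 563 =46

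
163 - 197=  - 34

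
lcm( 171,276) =15732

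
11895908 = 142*83774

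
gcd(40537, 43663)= 1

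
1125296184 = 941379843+183916341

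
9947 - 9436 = 511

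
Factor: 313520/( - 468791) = - 2^4 * 5^1 * 571^ ( - 1)*821^ (-1)*3919^1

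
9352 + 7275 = 16627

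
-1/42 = - 1/42 = -0.02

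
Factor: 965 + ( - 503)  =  2^1*3^1*7^1*11^1 = 462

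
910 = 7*130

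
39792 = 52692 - 12900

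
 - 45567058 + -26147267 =-71714325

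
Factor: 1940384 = 2^5*60637^1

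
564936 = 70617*8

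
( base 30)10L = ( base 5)12141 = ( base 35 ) qb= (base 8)1631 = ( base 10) 921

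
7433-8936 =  - 1503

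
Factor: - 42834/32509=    - 726/551= - 2^1 * 3^1*11^2*19^ ( - 1)*29^(- 1)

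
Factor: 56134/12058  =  28067/6029= 13^1*17^1*127^1*6029^( - 1 )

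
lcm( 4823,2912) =154336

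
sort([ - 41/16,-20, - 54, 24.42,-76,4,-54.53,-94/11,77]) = [ - 76,-54.53,-54, - 20,-94/11, - 41/16, 4,24.42, 77] 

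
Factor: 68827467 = 3^1*193^1*118873^1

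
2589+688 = 3277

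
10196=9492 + 704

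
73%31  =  11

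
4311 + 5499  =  9810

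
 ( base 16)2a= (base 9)46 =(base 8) 52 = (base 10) 42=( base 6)110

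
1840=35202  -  33362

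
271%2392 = 271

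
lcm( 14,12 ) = 84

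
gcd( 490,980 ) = 490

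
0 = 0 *184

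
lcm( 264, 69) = 6072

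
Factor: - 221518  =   - 2^1* 11^1*10069^1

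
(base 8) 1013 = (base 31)GR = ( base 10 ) 523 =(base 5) 4043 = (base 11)436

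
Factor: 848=2^4*53^1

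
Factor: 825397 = 825397^1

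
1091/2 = 1091/2= 545.50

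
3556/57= 3556/57 = 62.39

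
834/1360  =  417/680 = 0.61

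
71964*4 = 287856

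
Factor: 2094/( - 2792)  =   - 3/4 = -  2^(-2) * 3^1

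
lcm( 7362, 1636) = 14724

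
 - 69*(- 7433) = 512877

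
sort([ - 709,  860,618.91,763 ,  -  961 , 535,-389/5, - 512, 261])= [ - 961,-709,-512,-389/5,261,535, 618.91,763,860]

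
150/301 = 150/301 =0.50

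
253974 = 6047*42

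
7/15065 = 7/15065= 0.00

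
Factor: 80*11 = 880 =2^4*5^1 *11^1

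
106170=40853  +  65317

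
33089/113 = 292 + 93/113 = 292.82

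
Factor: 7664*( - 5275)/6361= -2^4*5^2*211^1*479^1*6361^( - 1 )=- 40427600/6361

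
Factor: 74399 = 13^1*59^1*97^1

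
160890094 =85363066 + 75527028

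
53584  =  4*13396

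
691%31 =9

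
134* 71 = 9514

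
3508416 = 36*97456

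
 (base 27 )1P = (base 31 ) 1L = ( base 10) 52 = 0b110100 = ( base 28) 1O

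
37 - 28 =9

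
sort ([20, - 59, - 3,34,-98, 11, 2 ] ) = [ - 98 , - 59, - 3, 2,  11, 20, 34] 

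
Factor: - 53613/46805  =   - 63/55 = - 3^2*5^( - 1)*7^1*11^( - 1 ) 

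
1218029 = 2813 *433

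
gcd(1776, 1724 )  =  4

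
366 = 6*61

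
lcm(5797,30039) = 330429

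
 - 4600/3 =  - 4600/3 = -  1533.33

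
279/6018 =93/2006 = 0.05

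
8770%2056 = 546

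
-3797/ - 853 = 3797/853=4.45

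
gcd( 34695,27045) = 45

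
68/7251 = 68/7251 =0.01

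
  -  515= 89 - 604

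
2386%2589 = 2386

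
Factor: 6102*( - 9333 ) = - 56949966 = - 2^1*3^5*17^1*61^1*113^1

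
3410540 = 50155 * 68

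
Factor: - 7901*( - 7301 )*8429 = 486228559229 = 7^2*149^1*7901^1*8429^1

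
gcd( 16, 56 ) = 8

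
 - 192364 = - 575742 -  - 383378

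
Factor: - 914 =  - 2^1 * 457^1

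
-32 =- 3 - 29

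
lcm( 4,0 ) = 0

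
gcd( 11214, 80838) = 18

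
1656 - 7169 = - 5513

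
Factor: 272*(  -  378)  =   - 2^5 * 3^3*7^1*17^1  =  -102816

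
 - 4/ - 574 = 2/287 = 0.01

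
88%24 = 16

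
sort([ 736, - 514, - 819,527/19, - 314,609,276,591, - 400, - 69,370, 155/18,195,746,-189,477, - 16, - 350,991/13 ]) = [ - 819, - 514, - 400,-350, - 314, - 189, - 69,-16,155/18, 527/19,991/13, 195,276,370, 477, 591,609,736, 746 ] 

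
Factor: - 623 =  - 7^1*89^1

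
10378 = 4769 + 5609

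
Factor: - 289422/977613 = -2^1*3^1*13^(  -  1 ) * 2297^1*3581^(-1 ) = -  13782/46553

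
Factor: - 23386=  - 2^1*11^1*1063^1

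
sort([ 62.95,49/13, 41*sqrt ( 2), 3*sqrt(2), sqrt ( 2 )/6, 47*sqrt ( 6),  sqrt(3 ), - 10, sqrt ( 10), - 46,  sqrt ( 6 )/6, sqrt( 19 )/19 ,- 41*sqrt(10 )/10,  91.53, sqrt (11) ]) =[ - 46, - 41*sqrt( 10 ) /10, - 10, sqrt( 19 )/19, sqrt(2 )/6, sqrt ( 6)/6,sqrt( 3 ), sqrt ( 10 ), sqrt(11 ),49/13 , 3*sqrt( 2 ), 41*sqrt( 2 ), 62.95 , 91.53, 47*sqrt( 6)] 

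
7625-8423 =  - 798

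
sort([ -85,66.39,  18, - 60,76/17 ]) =[-85,  -  60,76/17,18,  66.39 ] 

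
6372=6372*1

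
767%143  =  52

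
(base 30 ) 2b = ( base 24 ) 2n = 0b1000111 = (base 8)107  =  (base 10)71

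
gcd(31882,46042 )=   2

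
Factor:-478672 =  - 2^4*29917^1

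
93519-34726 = 58793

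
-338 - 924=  - 1262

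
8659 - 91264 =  - 82605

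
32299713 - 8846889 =23452824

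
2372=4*593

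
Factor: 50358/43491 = 2^1  *11^1*19^(-1 )= 22/19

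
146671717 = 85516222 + 61155495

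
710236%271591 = 167054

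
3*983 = 2949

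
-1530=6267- 7797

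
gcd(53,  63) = 1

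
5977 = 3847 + 2130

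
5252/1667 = 5252/1667 = 3.15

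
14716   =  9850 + 4866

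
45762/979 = 46 + 728/979= 46.74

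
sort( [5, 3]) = [ 3, 5]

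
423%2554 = 423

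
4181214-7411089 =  - 3229875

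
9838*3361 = 33065518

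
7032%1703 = 220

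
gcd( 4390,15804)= 878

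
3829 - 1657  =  2172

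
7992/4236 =666/353=1.89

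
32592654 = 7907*4122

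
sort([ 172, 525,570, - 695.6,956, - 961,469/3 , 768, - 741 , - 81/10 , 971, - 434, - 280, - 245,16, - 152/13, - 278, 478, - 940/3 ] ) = [-961, - 741, - 695.6 ,  -  434,-940/3,- 280, - 278, - 245, - 152/13, - 81/10,16, 469/3,172, 478,525,570 , 768, 956 , 971 ]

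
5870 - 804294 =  -798424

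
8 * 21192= 169536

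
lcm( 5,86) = 430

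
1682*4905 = 8250210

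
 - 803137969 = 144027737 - 947165706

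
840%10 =0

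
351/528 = 117/176 = 0.66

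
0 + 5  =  5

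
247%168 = 79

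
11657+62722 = 74379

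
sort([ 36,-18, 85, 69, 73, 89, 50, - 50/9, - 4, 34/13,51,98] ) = [- 18, - 50/9, - 4,34/13,36,50, 51, 69,73,85,89, 98]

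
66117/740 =66117/740 = 89.35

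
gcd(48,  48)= 48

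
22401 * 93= 2083293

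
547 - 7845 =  - 7298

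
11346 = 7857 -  - 3489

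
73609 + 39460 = 113069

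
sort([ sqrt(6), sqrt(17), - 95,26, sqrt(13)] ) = [ -95,sqrt( 6), sqrt ( 13),sqrt(17), 26]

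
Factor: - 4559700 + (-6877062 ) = -2^1*3^1* 977^1*1951^1 = -11436762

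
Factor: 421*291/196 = 122511/196 = 2^ (-2 )*3^1*7^(-2)*97^1*421^1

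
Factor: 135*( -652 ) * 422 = -2^3*3^3*5^1*163^1*211^1= - 37144440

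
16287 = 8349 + 7938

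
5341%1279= 225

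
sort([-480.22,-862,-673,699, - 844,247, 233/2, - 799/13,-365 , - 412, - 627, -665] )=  [ - 862 , - 844, - 673, - 665, -627, - 480.22,  -  412, - 365, - 799/13,233/2, 247,  699] 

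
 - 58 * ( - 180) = 10440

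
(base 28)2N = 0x4F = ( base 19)43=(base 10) 79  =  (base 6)211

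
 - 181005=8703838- 8884843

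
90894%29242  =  3168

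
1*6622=6622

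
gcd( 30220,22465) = 5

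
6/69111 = 2/23037 =0.00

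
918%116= 106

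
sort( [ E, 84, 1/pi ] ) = [ 1/pi, E, 84]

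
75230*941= 70791430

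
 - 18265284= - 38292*477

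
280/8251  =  280/8251 = 0.03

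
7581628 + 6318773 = 13900401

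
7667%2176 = 1139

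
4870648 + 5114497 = 9985145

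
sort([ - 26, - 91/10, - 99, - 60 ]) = [- 99, - 60, - 26,  -  91/10 ] 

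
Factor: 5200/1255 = 2^4*5^1*13^1*251^( - 1)  =  1040/251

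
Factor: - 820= - 2^2 * 5^1 * 41^1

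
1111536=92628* 12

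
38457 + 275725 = 314182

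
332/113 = 2 + 106/113=2.94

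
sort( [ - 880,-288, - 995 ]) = [-995,-880, - 288 ]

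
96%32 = 0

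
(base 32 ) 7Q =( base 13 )163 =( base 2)11111010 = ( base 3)100021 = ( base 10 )250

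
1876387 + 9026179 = 10902566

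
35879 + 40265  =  76144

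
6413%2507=1399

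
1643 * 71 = 116653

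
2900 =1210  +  1690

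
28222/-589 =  - 28222/589 = -47.92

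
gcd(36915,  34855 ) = 5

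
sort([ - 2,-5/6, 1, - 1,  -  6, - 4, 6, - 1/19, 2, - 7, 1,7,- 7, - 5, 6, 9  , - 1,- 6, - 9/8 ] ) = [ - 7, - 7,-6, - 6, - 5,- 4, - 2, - 9/8, - 1, - 1,-5/6, - 1/19,1, 1, 2 , 6,6,7,9]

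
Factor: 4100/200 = 41/2 = 2^( - 1) * 41^1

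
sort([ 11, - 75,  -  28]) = [ - 75, - 28,11 ] 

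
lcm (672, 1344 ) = 1344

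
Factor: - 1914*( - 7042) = 13478388 = 2^2*3^1*7^1*11^1*29^1*503^1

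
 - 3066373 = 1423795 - 4490168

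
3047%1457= 133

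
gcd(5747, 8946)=7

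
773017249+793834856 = 1566852105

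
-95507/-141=95507/141 =677.35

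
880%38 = 6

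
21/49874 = 21/49874 = 0.00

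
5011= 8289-3278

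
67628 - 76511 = -8883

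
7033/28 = 251+ 5/28 = 251.18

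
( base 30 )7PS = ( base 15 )216d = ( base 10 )7078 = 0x1ba6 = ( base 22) edg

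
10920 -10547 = 373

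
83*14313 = 1187979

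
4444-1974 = 2470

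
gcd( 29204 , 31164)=196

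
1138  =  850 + 288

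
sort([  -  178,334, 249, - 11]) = [ - 178,- 11,249, 334 ]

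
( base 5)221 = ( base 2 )111101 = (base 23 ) 2f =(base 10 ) 61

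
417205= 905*461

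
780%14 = 10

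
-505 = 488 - 993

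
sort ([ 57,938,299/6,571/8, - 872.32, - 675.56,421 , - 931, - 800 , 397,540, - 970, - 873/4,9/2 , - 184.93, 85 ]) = [ - 970, - 931, - 872.32, - 800, - 675.56, - 873/4, - 184.93,9/2,299/6,57,571/8,85, 397,421,540,938]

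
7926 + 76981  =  84907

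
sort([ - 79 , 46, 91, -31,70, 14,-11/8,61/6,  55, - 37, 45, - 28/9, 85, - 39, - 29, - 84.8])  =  [ - 84.8, - 79, -39, - 37 , - 31, - 29, - 28/9,-11/8, 61/6,14, 45,46, 55,  70, 85,91]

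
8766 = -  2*( - 4383 ) 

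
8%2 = 0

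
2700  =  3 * 900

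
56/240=7/30 = 0.23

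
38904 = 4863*8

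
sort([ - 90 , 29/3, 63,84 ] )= [ - 90,29/3, 63,84]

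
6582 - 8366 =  - 1784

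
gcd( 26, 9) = 1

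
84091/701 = 119 + 672/701 = 119.96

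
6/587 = 6/587  =  0.01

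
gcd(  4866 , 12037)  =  1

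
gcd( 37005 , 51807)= 7401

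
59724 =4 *14931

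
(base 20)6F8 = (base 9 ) 3638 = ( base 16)A94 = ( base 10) 2708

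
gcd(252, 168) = 84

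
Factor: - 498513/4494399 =  -  7^( - 1)*13^( - 1)  *101^( - 1)*107^1 * 163^( - 1 )*1553^1 = -  166171/1498133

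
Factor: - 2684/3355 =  -2^2*5^( - 1)= - 4/5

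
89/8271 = 89/8271 = 0.01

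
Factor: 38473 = 79^1 * 487^1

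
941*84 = 79044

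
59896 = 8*7487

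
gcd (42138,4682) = 4682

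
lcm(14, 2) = 14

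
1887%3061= 1887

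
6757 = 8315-1558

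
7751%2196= 1163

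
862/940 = 431/470 = 0.92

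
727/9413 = 727/9413 = 0.08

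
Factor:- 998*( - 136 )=135728 = 2^4* 17^1*499^1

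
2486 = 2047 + 439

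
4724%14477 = 4724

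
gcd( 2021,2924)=43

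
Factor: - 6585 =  - 3^1*5^1*439^1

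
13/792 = 13/792 = 0.02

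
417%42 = 39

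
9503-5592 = 3911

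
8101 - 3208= 4893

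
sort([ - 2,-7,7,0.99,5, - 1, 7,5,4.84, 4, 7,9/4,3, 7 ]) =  [-7, - 2,-1,0.99, 9/4 , 3,4 , 4.84 , 5,5 , 7,7,7,7]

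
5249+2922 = 8171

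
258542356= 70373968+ 188168388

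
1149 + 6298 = 7447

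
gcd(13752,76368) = 24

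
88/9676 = 22/2419 = 0.01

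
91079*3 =273237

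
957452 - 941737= 15715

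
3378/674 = 1689/337 = 5.01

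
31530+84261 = 115791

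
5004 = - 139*( - 36 )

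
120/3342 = 20/557 = 0.04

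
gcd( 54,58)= 2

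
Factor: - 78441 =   -  3^1 * 11^1 * 2377^1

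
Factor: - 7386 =  -  2^1*3^1*1231^1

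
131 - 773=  - 642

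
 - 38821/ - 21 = 1848 + 13/21 = 1848.62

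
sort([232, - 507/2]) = [ - 507/2, 232 ]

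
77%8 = 5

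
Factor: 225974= 2^1*7^1*16141^1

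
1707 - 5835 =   -  4128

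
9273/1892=4+155/172 = 4.90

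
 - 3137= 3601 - 6738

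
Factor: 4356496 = 2^4* 29^1 * 41^1*229^1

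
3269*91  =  297479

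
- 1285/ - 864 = 1285/864 = 1.49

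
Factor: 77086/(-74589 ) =-2^1*3^( - 1)*23^( -2 ) * 47^( - 1 )*38543^1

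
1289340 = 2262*570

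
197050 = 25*7882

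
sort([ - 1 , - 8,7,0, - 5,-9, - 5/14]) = [ -9, - 8, - 5,- 1, - 5/14,0,7]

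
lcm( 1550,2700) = 83700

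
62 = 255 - 193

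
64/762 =32/381 =0.08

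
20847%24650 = 20847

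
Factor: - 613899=-3^4 * 11^1*13^1  *53^1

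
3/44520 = 1/14840 =0.00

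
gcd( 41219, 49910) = 1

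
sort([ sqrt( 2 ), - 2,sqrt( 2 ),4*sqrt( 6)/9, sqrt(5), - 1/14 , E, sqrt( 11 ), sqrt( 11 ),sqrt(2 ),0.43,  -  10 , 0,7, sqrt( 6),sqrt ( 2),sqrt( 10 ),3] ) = [ - 10, - 2, - 1/14,0,0.43, 4*sqrt( 6)/9, sqrt( 2 ), sqrt (2),  sqrt( 2 ),sqrt( 2 ),  sqrt( 5 ), sqrt( 6 ),E,3,sqrt( 10), sqrt(11 ),sqrt( 11),7]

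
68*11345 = 771460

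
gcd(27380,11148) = 4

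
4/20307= 4/20307=   0.00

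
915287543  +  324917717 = 1240205260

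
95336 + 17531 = 112867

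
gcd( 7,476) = 7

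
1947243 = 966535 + 980708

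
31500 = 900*35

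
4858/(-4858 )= - 1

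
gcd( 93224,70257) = 1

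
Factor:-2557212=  - 2^2*3^1*7^2 * 4349^1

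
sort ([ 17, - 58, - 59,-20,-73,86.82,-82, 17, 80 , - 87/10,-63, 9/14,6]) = [-82, - 73, - 63 , - 59,-58,-20, - 87/10, 9/14, 6,17,17, 80,86.82] 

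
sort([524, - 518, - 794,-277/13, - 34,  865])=[ - 794, - 518, - 34, - 277/13,524 , 865 ] 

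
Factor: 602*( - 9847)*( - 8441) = 50037353254 = 2^1*7^1*23^1 * 43^2*229^1 * 367^1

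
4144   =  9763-5619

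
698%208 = 74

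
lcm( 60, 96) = 480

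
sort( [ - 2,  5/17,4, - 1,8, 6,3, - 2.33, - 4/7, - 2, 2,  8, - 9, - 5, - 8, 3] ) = [ - 9, - 8, - 5, - 2.33, - 2, - 2,  -  1, - 4/7, 5/17,2,3,  3,4,6 , 8, 8]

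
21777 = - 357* ( - 61 ) 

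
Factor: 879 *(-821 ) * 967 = -697844253 = - 3^1*293^1 * 821^1*967^1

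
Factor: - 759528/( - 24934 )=396/13 = 2^2 * 3^2 * 11^1*13^( - 1 ) 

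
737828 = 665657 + 72171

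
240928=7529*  32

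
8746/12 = 4373/6 =728.83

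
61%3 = 1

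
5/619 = 5/619 = 0.01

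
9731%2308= 499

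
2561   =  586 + 1975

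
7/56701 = 7/56701 = 0.00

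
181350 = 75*2418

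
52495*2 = 104990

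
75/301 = 75/301= 0.25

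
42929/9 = 4769 + 8/9 = 4769.89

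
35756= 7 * 5108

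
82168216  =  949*86584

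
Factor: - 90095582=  - 2^1*45047791^1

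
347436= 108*3217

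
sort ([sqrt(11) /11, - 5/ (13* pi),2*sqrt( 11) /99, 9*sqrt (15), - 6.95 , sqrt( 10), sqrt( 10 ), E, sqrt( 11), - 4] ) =[ - 6.95  , - 4, - 5/(13*pi), 2*sqrt(11) /99,sqrt ( 11) /11, E, sqrt( 10), sqrt( 10 ), sqrt( 11) , 9*sqrt(15)] 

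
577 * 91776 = 52954752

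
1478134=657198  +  820936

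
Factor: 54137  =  43^1*1259^1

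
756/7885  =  756/7885  =  0.10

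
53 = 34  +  19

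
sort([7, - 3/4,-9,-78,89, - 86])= [ - 86,-78,-9, - 3/4,7,89 ] 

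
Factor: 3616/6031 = 2^5*37^(-1 )*113^1*163^( - 1) 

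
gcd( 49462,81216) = 2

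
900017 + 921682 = 1821699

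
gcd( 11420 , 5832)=4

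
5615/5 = 1123 = 1123.00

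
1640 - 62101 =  - 60461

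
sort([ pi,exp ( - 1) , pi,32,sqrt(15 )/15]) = [sqrt(15 )/15  ,  exp( - 1),pi,  pi , 32] 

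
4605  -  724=3881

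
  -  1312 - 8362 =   -  9674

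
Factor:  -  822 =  - 2^1 * 3^1 * 137^1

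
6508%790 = 188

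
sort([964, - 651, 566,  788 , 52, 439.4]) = [ - 651,52,  439.4, 566, 788, 964]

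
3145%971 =232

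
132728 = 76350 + 56378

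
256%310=256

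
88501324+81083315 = 169584639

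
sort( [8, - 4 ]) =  [ - 4, 8]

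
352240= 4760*74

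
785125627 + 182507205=967632832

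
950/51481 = 950/51481 = 0.02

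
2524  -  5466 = -2942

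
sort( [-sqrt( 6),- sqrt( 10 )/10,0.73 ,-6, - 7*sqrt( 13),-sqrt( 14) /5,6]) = [ - 7*sqrt( 13 ), - 6,-sqrt( 6), - sqrt( 14) /5, - sqrt( 10)/10, 0.73,6] 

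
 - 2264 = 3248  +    -  5512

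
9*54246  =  488214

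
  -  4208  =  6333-10541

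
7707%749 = 217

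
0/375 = 0 = 0.00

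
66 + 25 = 91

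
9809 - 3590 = 6219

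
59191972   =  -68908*( - 859) 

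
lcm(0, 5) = 0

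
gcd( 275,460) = 5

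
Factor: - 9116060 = -2^2 * 5^1 * 37^1* 97^1*127^1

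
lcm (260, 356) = 23140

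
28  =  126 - 98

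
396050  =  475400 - 79350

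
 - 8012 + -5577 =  - 13589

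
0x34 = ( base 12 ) 44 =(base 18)2G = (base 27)1p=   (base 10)52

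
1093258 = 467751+625507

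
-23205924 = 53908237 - 77114161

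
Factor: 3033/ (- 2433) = -1011/811=-3^1*337^1*811^( - 1 )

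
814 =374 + 440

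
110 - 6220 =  - 6110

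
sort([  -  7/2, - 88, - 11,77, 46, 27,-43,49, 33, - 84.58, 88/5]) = [-88, - 84.58,-43 , -11, - 7/2, 88/5, 27, 33,46, 49,77 ] 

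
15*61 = 915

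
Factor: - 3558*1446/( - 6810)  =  2^1*3^1*5^(- 1)*227^(- 1 )*241^1*593^1=857478/1135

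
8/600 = 1/75 = 0.01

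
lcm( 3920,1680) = 11760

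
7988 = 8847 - 859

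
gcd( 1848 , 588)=84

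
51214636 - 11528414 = 39686222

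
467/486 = 467/486 = 0.96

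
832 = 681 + 151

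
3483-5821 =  - 2338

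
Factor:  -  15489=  - 3^2 *1721^1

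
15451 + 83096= 98547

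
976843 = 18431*53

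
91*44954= 4090814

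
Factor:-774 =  - 2^1*3^2*43^1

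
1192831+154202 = 1347033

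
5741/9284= 5741/9284=0.62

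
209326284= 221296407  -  11970123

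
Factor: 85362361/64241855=5^ ( - 1)*7^2 * 23^1*59^( - 2)*3691^( - 1) * 75743^1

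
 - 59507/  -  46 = 59507/46 = 1293.63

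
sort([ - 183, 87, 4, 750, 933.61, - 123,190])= [ -183,- 123,4,87,190, 750 , 933.61 ]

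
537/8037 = 179/2679 =0.07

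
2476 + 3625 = 6101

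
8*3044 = 24352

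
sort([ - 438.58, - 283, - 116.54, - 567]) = [ - 567, - 438.58, - 283,-116.54] 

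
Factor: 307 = 307^1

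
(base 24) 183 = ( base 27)11F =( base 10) 771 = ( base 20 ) 1IB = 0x303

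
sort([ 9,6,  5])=[5 , 6 , 9] 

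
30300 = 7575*4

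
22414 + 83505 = 105919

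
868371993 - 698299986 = 170072007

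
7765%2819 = 2127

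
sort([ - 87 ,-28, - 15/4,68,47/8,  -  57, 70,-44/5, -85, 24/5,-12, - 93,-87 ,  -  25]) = [ - 93, - 87,- 87, - 85,  -  57, - 28, - 25,- 12, - 44/5,  -  15/4,24/5,47/8 , 68, 70]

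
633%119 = 38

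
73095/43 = 73095/43  =  1699.88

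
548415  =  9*60935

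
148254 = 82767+65487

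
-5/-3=1 + 2/3  =  1.67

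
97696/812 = 120 + 64/203 = 120.32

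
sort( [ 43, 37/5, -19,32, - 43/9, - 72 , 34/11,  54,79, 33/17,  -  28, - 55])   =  [ - 72, - 55, - 28, - 19,  -  43/9, 33/17,  34/11, 37/5, 32 , 43,54,79 ]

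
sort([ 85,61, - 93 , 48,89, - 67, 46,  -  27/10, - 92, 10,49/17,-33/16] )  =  [  -  93,-92, - 67, - 27/10, -33/16,49/17,10,46, 48,61 , 85, 89]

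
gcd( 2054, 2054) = 2054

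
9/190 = 9/190 = 0.05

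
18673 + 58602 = 77275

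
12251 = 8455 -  - 3796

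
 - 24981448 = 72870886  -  97852334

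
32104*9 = 288936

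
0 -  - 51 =51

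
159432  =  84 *1898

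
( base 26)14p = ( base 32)p5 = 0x325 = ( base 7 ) 2230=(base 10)805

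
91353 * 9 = 822177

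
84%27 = 3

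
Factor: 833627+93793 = 927420  =  2^2*3^1*5^1*13^1*29^1 *41^1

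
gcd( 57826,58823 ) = 997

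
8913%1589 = 968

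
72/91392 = 3/3808 = 0.00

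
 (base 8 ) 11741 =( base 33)4M7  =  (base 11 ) 3907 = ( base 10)5089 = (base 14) 1bd7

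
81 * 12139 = 983259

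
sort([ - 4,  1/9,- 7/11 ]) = [ - 4, - 7/11,1/9] 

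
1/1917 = 1/1917 = 0.00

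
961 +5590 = 6551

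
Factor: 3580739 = 43^1*83273^1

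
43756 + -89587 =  - 45831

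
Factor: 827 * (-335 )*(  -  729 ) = 201965805 = 3^6*5^1 * 67^1*827^1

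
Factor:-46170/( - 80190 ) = 19/33 =3^(  -  1 )*11^( - 1 )*19^1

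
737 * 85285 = 62855045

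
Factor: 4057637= 23^1 * 176419^1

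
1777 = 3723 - 1946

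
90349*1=90349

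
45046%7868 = 5706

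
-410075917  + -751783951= - 1161859868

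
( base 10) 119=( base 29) 43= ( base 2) 1110111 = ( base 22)59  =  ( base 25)4J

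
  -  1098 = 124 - 1222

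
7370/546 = 3685/273 = 13.50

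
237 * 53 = 12561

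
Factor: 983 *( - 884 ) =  - 868972 = - 2^2*13^1 * 17^1*983^1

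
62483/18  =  62483/18 = 3471.28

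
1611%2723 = 1611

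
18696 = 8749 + 9947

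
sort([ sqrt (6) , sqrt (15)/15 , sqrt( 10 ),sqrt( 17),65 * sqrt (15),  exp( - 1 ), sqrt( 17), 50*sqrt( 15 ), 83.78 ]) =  [sqrt( 15 )/15,exp(-1 ), sqrt( 6 ), sqrt( 10), sqrt( 17), sqrt( 17), 83.78, 50*sqrt( 15), 65*sqrt ( 15 )]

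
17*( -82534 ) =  - 1403078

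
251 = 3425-3174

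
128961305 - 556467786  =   - 427506481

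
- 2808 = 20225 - 23033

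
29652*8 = 237216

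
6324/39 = 2108/13 = 162.15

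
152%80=72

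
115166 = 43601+71565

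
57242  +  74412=131654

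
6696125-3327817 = 3368308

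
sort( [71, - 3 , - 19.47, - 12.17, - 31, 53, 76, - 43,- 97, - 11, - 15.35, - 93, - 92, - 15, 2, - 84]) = [-97, - 93, - 92  , - 84, - 43, - 31, - 19.47, - 15.35, -15, - 12.17,-11,  -  3,  2,53,71, 76]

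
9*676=6084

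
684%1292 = 684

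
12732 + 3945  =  16677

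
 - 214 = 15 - 229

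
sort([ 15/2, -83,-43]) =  [ - 83 ,-43, 15/2]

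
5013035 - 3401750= 1611285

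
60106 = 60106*1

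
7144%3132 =880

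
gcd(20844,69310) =2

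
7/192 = 7/192 = 0.04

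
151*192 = 28992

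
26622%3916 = 3126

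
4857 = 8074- 3217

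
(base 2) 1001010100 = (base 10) 596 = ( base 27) m2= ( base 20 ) 19g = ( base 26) MO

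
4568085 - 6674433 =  - 2106348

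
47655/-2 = -47655/2=-23827.50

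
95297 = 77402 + 17895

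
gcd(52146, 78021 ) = 9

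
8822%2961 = 2900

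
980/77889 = 140/11127 = 0.01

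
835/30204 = 835/30204  =  0.03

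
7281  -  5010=2271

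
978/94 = 10 + 19/47 = 10.40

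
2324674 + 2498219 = 4822893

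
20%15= 5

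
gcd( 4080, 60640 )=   80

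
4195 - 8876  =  -4681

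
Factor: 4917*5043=24796431 =3^2*11^1 * 41^2*149^1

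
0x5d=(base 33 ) 2R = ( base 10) 93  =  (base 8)135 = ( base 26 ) 3F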